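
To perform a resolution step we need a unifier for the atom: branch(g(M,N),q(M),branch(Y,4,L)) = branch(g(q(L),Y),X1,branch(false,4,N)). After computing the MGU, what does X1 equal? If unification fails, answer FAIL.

Decompose branch/3: g(M,N) = g(q(L),Y),  q(M) = X1,  branch(Y,4,L) = branch(false,4,N).
Decompose g/2: M = q(L),  N = Y.
Bind M := q(L); substituting into the one remaining equation that mentions M gives: q(q(L)) = X1.
Bind N := Y; substituting into the one remaining equation that mentions N gives: branch(Y,4,L) = branch(false,4,Y).
Bind X1 := q(q(L)); no other remaining equation mentions X1.
Decompose branch/3: Y = false,  4 = 4,  L = Y.
Bind Y := false; substituting into the one remaining equation that mentions Y gives: L = false. Substituting into the earlier binding gives N := false.
Delete trivial equation 4 = 4.
Bind L := false. Substituting into the earlier bindings gives M := q(false), X1 := q(q(false)).
MGU = { M ↦ q(false), N ↦ false, X1 ↦ q(q(false)), Y ↦ false, L ↦ false }, so X1 ↦ q(q(false)).

q(q(false))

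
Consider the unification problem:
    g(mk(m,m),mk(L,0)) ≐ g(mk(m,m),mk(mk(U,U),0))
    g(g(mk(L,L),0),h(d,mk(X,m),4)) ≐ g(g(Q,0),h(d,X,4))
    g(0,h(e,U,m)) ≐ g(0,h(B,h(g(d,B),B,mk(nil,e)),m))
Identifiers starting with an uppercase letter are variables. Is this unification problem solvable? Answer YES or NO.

Decompose g/2: mk(m,m) ≐ mk(m,m),  mk(L,0) ≐ mk(mk(U,U),0).
Delete trivial equation mk(m,m) ≐ mk(m,m).
Decompose mk/2: L ≐ mk(U,U),  0 ≐ 0.
Bind L := mk(U,U); substituting into the one remaining equation that mentions L gives: g(g(mk(mk(U,U),mk(U,U)),0),h(d,mk(X,m),4)) ≐ g(g(Q,0),h(d,X,4)).
Delete trivial equation 0 ≐ 0.
Decompose g/2: g(mk(mk(U,U),mk(U,U)),0) ≐ g(Q,0),  h(d,mk(X,m),4) ≐ h(d,X,4).
Decompose g/2: mk(mk(U,U),mk(U,U)) ≐ Q,  0 ≐ 0.
Bind Q := mk(mk(U,U),mk(U,U)); no other remaining equation mentions Q.
Delete trivial equation 0 ≐ 0.
Decompose h/3: d ≐ d,  mk(X,m) ≐ X,  4 ≐ 4.
Delete trivial equation d ≐ d.
Occurs check fails: X occurs in mk(X,m); the equation X ≐ mk(X,m) has no finite solution.

NO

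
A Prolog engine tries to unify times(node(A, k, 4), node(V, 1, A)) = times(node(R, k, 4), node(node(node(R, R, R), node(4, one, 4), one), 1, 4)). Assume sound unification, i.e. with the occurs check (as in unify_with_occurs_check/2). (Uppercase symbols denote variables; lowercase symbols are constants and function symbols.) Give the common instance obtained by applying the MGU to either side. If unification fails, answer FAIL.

times(node(4, k, 4), node(node(node(4, 4, 4), node(4, one, 4), one), 1, 4))

Decompose times/2: node(A, k, 4) = node(R, k, 4),  node(V, 1, A) = node(node(node(R, R, R), node(4, one, 4), one), 1, 4).
Decompose node/3: A = R,  k = k,  4 = 4.
Bind A := R; substituting into the one remaining equation that mentions A gives: node(V, 1, R) = node(node(node(R, R, R), node(4, one, 4), one), 1, 4).
Delete trivial equation k = k.
Delete trivial equation 4 = 4.
Decompose node/3: V = node(node(R, R, R), node(4, one, 4), one),  1 = 1,  R = 4.
Bind V := node(node(R, R, R), node(4, one, 4), one); no other remaining equation mentions V.
Delete trivial equation 1 = 1.
Bind R := 4. Substituting into the earlier bindings gives A := 4, V := node(node(4, 4, 4), node(4, one, 4), one).
Applying the MGU to either side gives times(node(4, k, 4), node(node(node(4, 4, 4), node(4, one, 4), one), 1, 4)).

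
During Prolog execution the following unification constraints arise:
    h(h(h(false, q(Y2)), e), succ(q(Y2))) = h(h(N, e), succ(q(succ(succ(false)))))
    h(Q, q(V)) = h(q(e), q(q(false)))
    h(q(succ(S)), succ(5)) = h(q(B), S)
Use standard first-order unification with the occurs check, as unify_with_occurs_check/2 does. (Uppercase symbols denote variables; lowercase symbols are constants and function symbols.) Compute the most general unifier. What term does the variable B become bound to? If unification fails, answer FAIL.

Decompose h/2: h(h(false, q(Y2)), e) = h(N, e),  succ(q(Y2)) = succ(q(succ(succ(false)))).
Decompose h/2: h(false, q(Y2)) = N,  e = e.
Bind N := h(false, q(Y2)); no other remaining equation mentions N.
Delete trivial equation e = e.
Decompose succ/1: q(Y2) = q(succ(succ(false))).
Decompose q/1: Y2 = succ(succ(false)).
Bind Y2 := succ(succ(false)); no other remaining equation mentions Y2. Substituting into the earlier binding gives N := h(false, q(succ(succ(false)))).
Decompose h/2: Q = q(e),  q(V) = q(q(false)).
Bind Q := q(e); no other remaining equation mentions Q.
Decompose q/1: V = q(false).
Bind V := q(false); no other remaining equation mentions V.
Decompose h/2: q(succ(S)) = q(B),  succ(5) = S.
Decompose q/1: succ(S) = B.
Bind B := succ(S); no other remaining equation mentions B.
Bind S := succ(5). Substituting into the earlier binding gives B := succ(succ(5)).
MGU = { N -> h(false, q(succ(succ(false)))), Y2 -> succ(succ(false)), Q -> q(e), V -> q(false), B -> succ(succ(5)), S -> succ(5) }, so B -> succ(succ(5)).

succ(succ(5))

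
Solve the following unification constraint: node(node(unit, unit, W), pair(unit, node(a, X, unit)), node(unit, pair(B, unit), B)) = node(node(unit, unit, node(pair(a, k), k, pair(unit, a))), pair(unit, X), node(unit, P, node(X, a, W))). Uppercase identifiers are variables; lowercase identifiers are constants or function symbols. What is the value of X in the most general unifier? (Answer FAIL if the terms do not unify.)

FAIL

Decompose node/3: node(unit, unit, W) = node(unit, unit, node(pair(a, k), k, pair(unit, a))),  pair(unit, node(a, X, unit)) = pair(unit, X),  node(unit, pair(B, unit), B) = node(unit, P, node(X, a, W)).
Decompose node/3: unit = unit,  unit = unit,  W = node(pair(a, k), k, pair(unit, a)).
Delete trivial equation unit = unit.
Delete trivial equation unit = unit.
Bind W := node(pair(a, k), k, pair(unit, a)); substituting into the one remaining equation that mentions W gives: node(unit, pair(B, unit), B) = node(unit, P, node(X, a, node(pair(a, k), k, pair(unit, a)))).
Decompose pair/2: unit = unit,  node(a, X, unit) = X.
Delete trivial equation unit = unit.
Occurs check fails: X occurs in node(a, X, unit); the equation X = node(a, X, unit) has no finite solution.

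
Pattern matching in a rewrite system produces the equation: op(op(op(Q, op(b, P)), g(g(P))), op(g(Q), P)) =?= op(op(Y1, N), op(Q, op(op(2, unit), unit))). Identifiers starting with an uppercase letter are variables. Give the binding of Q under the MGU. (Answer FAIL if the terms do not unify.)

Decompose op/2: op(op(Q, op(b, P)), g(g(P))) =?= op(Y1, N),  op(g(Q), P) =?= op(Q, op(op(2, unit), unit)).
Decompose op/2: op(Q, op(b, P)) =?= Y1,  g(g(P)) =?= N.
Bind Y1 := op(Q, op(b, P)); no other remaining equation mentions Y1.
Bind N := g(g(P)); no other remaining equation mentions N.
Decompose op/2: g(Q) =?= Q,  P =?= op(op(2, unit), unit).
Occurs check fails: Q occurs in g(Q); the equation Q =?= g(Q) has no finite solution.

FAIL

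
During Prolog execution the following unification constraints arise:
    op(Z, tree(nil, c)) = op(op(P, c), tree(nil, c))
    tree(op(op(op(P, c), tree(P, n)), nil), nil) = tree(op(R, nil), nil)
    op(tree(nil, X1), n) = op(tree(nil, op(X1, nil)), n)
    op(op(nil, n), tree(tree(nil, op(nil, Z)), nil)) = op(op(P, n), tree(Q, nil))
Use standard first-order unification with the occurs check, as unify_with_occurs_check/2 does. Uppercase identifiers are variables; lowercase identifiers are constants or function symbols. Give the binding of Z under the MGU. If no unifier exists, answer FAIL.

Decompose op/2: Z = op(P, c),  tree(nil, c) = tree(nil, c).
Bind Z := op(P, c); substituting into the one remaining equation that mentions Z gives: op(op(nil, n), tree(tree(nil, op(nil, op(P, c))), nil)) = op(op(P, n), tree(Q, nil)).
Delete trivial equation tree(nil, c) = tree(nil, c).
Decompose tree/2: op(op(op(P, c), tree(P, n)), nil) = op(R, nil),  nil = nil.
Decompose op/2: op(op(P, c), tree(P, n)) = R,  nil = nil.
Bind R := op(op(P, c), tree(P, n)); no other remaining equation mentions R.
Delete trivial equation nil = nil.
Delete trivial equation nil = nil.
Decompose op/2: tree(nil, X1) = tree(nil, op(X1, nil)),  n = n.
Decompose tree/2: nil = nil,  X1 = op(X1, nil).
Delete trivial equation nil = nil.
Occurs check fails: X1 occurs in op(X1, nil); the equation X1 = op(X1, nil) has no finite solution.

FAIL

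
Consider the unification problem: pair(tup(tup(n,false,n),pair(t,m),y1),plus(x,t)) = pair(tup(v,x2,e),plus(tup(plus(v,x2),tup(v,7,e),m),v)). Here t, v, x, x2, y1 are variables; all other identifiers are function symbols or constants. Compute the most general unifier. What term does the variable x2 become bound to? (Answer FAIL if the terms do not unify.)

Decompose pair/2: tup(tup(n,false,n),pair(t,m),y1) = tup(v,x2,e),  plus(x,t) = plus(tup(plus(v,x2),tup(v,7,e),m),v).
Decompose tup/3: tup(n,false,n) = v,  pair(t,m) = x2,  y1 = e.
Bind v := tup(n,false,n); substituting into the one remaining equation that mentions v gives: plus(x,t) = plus(tup(plus(tup(n,false,n),x2),tup(tup(n,false,n),7,e),m),tup(n,false,n)).
Bind x2 := pair(t,m); substituting into the one remaining equation that mentions x2 gives: plus(x,t) = plus(tup(plus(tup(n,false,n),pair(t,m)),tup(tup(n,false,n),7,e),m),tup(n,false,n)).
Bind y1 := e; no other remaining equation mentions y1.
Decompose plus/2: x = tup(plus(tup(n,false,n),pair(t,m)),tup(tup(n,false,n),7,e),m),  t = tup(n,false,n).
Bind x := tup(plus(tup(n,false,n),pair(t,m)),tup(tup(n,false,n),7,e),m); no other remaining equation mentions x.
Bind t := tup(n,false,n). Substituting into the earlier bindings gives x2 := pair(tup(n,false,n),m), x := tup(plus(tup(n,false,n),pair(tup(n,false,n),m)),tup(tup(n,false,n),7,e),m).
MGU = { v := tup(n,false,n), x2 := pair(tup(n,false,n),m), y1 := e, x := tup(plus(tup(n,false,n),pair(tup(n,false,n),m)),tup(tup(n,false,n),7,e),m), t := tup(n,false,n) }, so x2 := pair(tup(n,false,n),m).

pair(tup(n,false,n),m)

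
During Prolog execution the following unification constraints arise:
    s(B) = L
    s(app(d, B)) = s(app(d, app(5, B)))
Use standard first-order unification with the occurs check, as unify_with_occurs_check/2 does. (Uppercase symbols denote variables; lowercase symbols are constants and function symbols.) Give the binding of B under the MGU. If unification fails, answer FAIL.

FAIL

Bind L := s(B); no other remaining equation mentions L.
Decompose s/1: app(d, B) = app(d, app(5, B)).
Decompose app/2: d = d,  B = app(5, B).
Delete trivial equation d = d.
Occurs check fails: B occurs in app(5, B); the equation B = app(5, B) has no finite solution.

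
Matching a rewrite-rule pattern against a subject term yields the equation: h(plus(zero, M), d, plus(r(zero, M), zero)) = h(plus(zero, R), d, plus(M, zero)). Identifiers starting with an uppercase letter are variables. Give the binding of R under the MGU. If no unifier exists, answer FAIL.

FAIL

Decompose h/3: plus(zero, M) = plus(zero, R),  d = d,  plus(r(zero, M), zero) = plus(M, zero).
Decompose plus/2: zero = zero,  M = R.
Delete trivial equation zero = zero.
Bind M := R; substituting into the one remaining equation that mentions M gives: plus(r(zero, R), zero) = plus(R, zero).
Delete trivial equation d = d.
Decompose plus/2: r(zero, R) = R,  zero = zero.
Occurs check fails: R occurs in r(zero, R); the equation R = r(zero, R) has no finite solution.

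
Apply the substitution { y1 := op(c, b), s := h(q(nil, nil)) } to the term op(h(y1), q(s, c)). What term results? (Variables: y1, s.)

op(h(op(c, b)), q(h(q(nil, nil)), c))

Replace each occurrence of y1 with op(c, b).
Replace each occurrence of s with h(q(nil, nil)).
Result: op(h(op(c, b)), q(h(q(nil, nil)), c)).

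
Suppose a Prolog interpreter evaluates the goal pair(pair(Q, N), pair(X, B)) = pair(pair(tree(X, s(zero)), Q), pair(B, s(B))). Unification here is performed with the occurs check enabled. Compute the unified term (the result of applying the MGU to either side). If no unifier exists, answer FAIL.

FAIL

Decompose pair/2: pair(Q, N) = pair(tree(X, s(zero)), Q),  pair(X, B) = pair(B, s(B)).
Decompose pair/2: Q = tree(X, s(zero)),  N = Q.
Bind Q := tree(X, s(zero)); substituting into the one remaining equation that mentions Q gives: N = tree(X, s(zero)).
Bind N := tree(X, s(zero)); no other remaining equation mentions N.
Decompose pair/2: X = B,  B = s(B).
Bind X := B; no other remaining equation mentions X. Substituting into the earlier bindings gives Q := tree(B, s(zero)), N := tree(B, s(zero)).
Occurs check fails: B occurs in s(B); the equation B = s(B) has no finite solution.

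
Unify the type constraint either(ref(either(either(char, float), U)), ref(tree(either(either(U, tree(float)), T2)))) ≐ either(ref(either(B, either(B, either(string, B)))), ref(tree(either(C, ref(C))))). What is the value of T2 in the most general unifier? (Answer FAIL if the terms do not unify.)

ref(either(either(either(char, float), either(string, either(char, float))), tree(float)))

Decompose either/2: ref(either(either(char, float), U)) ≐ ref(either(B, either(B, either(string, B)))),  ref(tree(either(either(U, tree(float)), T2))) ≐ ref(tree(either(C, ref(C)))).
Decompose ref/1: either(either(char, float), U) ≐ either(B, either(B, either(string, B))).
Decompose either/2: either(char, float) ≐ B,  U ≐ either(B, either(string, B)).
Bind B := either(char, float); substituting into the one remaining equation that mentions B gives: U ≐ either(either(char, float), either(string, either(char, float))).
Bind U := either(either(char, float), either(string, either(char, float))); substituting into the remaining equation gives: ref(tree(either(either(either(either(char, float), either(string, either(char, float))), tree(float)), T2))) ≐ ref(tree(either(C, ref(C)))).
Decompose ref/1: tree(either(either(either(either(char, float), either(string, either(char, float))), tree(float)), T2)) ≐ tree(either(C, ref(C))).
Decompose tree/1: either(either(either(either(char, float), either(string, either(char, float))), tree(float)), T2) ≐ either(C, ref(C)).
Decompose either/2: either(either(either(char, float), either(string, either(char, float))), tree(float)) ≐ C,  T2 ≐ ref(C).
Bind C := either(either(either(char, float), either(string, either(char, float))), tree(float)); substituting into the remaining equation gives: T2 ≐ ref(either(either(either(char, float), either(string, either(char, float))), tree(float))).
Bind T2 := ref(either(either(either(char, float), either(string, either(char, float))), tree(float))).
MGU = { B := either(char, float), U := either(either(char, float), either(string, either(char, float))), C := either(either(either(char, float), either(string, either(char, float))), tree(float)), T2 := ref(either(either(either(char, float), either(string, either(char, float))), tree(float))) }, so T2 := ref(either(either(either(char, float), either(string, either(char, float))), tree(float))).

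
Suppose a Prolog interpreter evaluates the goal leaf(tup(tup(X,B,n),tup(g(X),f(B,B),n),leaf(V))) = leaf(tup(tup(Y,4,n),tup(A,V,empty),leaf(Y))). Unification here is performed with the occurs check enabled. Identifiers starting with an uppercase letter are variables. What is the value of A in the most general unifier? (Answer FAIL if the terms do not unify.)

FAIL

Decompose leaf/1: tup(tup(X,B,n),tup(g(X),f(B,B),n),leaf(V)) = tup(tup(Y,4,n),tup(A,V,empty),leaf(Y)).
Decompose tup/3: tup(X,B,n) = tup(Y,4,n),  tup(g(X),f(B,B),n) = tup(A,V,empty),  leaf(V) = leaf(Y).
Decompose tup/3: X = Y,  B = 4,  n = n.
Bind X := Y; substituting into the one remaining equation that mentions X gives: tup(g(Y),f(B,B),n) = tup(A,V,empty).
Bind B := 4; substituting into the one remaining equation that mentions B gives: tup(g(Y),f(4,4),n) = tup(A,V,empty).
Delete trivial equation n = n.
Decompose tup/3: g(Y) = A,  f(4,4) = V,  n = empty.
Bind A := g(Y); no other remaining equation mentions A.
Bind V := f(4,4); substituting into the one remaining equation that mentions V gives: leaf(f(4,4)) = leaf(Y).
Clash: constants n and empty differ; no unifier exists.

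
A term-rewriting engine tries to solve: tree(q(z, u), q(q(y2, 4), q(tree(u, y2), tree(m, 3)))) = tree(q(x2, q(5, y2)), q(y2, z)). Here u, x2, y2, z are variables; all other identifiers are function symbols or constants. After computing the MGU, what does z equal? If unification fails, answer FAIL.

Decompose tree/2: q(z, u) = q(x2, q(5, y2)),  q(q(y2, 4), q(tree(u, y2), tree(m, 3))) = q(y2, z).
Decompose q/2: z = x2,  u = q(5, y2).
Bind z := x2; substituting into the one remaining equation that mentions z gives: q(q(y2, 4), q(tree(u, y2), tree(m, 3))) = q(y2, x2).
Bind u := q(5, y2); substituting into the remaining equation gives: q(q(y2, 4), q(tree(q(5, y2), y2), tree(m, 3))) = q(y2, x2).
Decompose q/2: q(y2, 4) = y2,  q(tree(q(5, y2), y2), tree(m, 3)) = x2.
Occurs check fails: y2 occurs in q(y2, 4); the equation y2 = q(y2, 4) has no finite solution.

FAIL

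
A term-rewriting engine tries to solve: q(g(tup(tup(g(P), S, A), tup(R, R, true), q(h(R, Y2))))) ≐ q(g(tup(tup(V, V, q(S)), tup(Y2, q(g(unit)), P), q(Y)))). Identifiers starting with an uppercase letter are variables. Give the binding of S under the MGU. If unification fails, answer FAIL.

g(true)

Decompose q/1: g(tup(tup(g(P), S, A), tup(R, R, true), q(h(R, Y2)))) ≐ g(tup(tup(V, V, q(S)), tup(Y2, q(g(unit)), P), q(Y))).
Decompose g/1: tup(tup(g(P), S, A), tup(R, R, true), q(h(R, Y2))) ≐ tup(tup(V, V, q(S)), tup(Y2, q(g(unit)), P), q(Y)).
Decompose tup/3: tup(g(P), S, A) ≐ tup(V, V, q(S)),  tup(R, R, true) ≐ tup(Y2, q(g(unit)), P),  q(h(R, Y2)) ≐ q(Y).
Decompose tup/3: g(P) ≐ V,  S ≐ V,  A ≐ q(S).
Bind V := g(P); substituting into the one remaining equation that mentions V gives: S ≐ g(P).
Bind S := g(P); substituting into the one remaining equation that mentions S gives: A ≐ q(g(P)).
Bind A := q(g(P)); no other remaining equation mentions A.
Decompose tup/3: R ≐ Y2,  R ≐ q(g(unit)),  true ≐ P.
Bind R := Y2; substituting into the 2 remaining equations that mention R gives: Y2 ≐ q(g(unit)),  q(h(Y2, Y2)) ≐ q(Y).
Bind Y2 := q(g(unit)); substituting into the one remaining equation that mentions Y2 gives: q(h(q(g(unit)), q(g(unit)))) ≐ q(Y). Substituting into the earlier binding gives R := q(g(unit)).
Bind P := true; no other remaining equation mentions P. Substituting into the earlier bindings gives V := g(true), S := g(true), A := q(g(true)).
Decompose q/1: h(q(g(unit)), q(g(unit))) ≐ Y.
Bind Y := h(q(g(unit)), q(g(unit))).
MGU = { V -> g(true), S -> g(true), A -> q(g(true)), R -> q(g(unit)), Y2 -> q(g(unit)), P -> true, Y -> h(q(g(unit)), q(g(unit))) }, so S -> g(true).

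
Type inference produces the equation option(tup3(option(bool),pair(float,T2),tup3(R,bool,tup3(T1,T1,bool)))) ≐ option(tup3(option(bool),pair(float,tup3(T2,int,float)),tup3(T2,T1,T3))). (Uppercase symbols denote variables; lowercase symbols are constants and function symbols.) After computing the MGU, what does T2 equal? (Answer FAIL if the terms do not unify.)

FAIL

Decompose option/1: tup3(option(bool),pair(float,T2),tup3(R,bool,tup3(T1,T1,bool))) ≐ tup3(option(bool),pair(float,tup3(T2,int,float)),tup3(T2,T1,T3)).
Decompose tup3/3: option(bool) ≐ option(bool),  pair(float,T2) ≐ pair(float,tup3(T2,int,float)),  tup3(R,bool,tup3(T1,T1,bool)) ≐ tup3(T2,T1,T3).
Delete trivial equation option(bool) ≐ option(bool).
Decompose pair/2: float ≐ float,  T2 ≐ tup3(T2,int,float).
Delete trivial equation float ≐ float.
Occurs check fails: T2 occurs in tup3(T2,int,float); the equation T2 ≐ tup3(T2,int,float) has no finite solution.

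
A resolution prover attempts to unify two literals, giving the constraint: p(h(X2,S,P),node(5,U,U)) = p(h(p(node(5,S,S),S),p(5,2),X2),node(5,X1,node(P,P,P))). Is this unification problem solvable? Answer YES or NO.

Decompose p/2: h(X2,S,P) = h(p(node(5,S,S),S),p(5,2),X2),  node(5,U,U) = node(5,X1,node(P,P,P)).
Decompose h/3: X2 = p(node(5,S,S),S),  S = p(5,2),  P = X2.
Bind X2 := p(node(5,S,S),S); substituting into the one remaining equation that mentions X2 gives: P = p(node(5,S,S),S).
Bind S := p(5,2); substituting into the one remaining equation that mentions S gives: P = p(node(5,p(5,2),p(5,2)),p(5,2)). Substituting into the earlier binding gives X2 := p(node(5,p(5,2),p(5,2)),p(5,2)).
Bind P := p(node(5,p(5,2),p(5,2)),p(5,2)); substituting into the remaining equation gives: node(5,U,U) = node(5,X1,node(p(node(5,p(5,2),p(5,2)),p(5,2)),p(node(5,p(5,2),p(5,2)),p(5,2)),p(node(5,p(5,2),p(5,2)),p(5,2)))).
Decompose node/3: 5 = 5,  U = X1,  U = node(p(node(5,p(5,2),p(5,2)),p(5,2)),p(node(5,p(5,2),p(5,2)),p(5,2)),p(node(5,p(5,2),p(5,2)),p(5,2))).
Delete trivial equation 5 = 5.
Bind U := X1; substituting into the remaining equation gives: X1 = node(p(node(5,p(5,2),p(5,2)),p(5,2)),p(node(5,p(5,2),p(5,2)),p(5,2)),p(node(5,p(5,2),p(5,2)),p(5,2))).
Bind X1 := node(p(node(5,p(5,2),p(5,2)),p(5,2)),p(node(5,p(5,2),p(5,2)),p(5,2)),p(node(5,p(5,2),p(5,2)),p(5,2))). Substituting into the earlier binding gives U := node(p(node(5,p(5,2),p(5,2)),p(5,2)),p(node(5,p(5,2),p(5,2)),p(5,2)),p(node(5,p(5,2),p(5,2)),p(5,2))).
No equations remain and no clash or occurs-check failure arose, so a unifier exists.

YES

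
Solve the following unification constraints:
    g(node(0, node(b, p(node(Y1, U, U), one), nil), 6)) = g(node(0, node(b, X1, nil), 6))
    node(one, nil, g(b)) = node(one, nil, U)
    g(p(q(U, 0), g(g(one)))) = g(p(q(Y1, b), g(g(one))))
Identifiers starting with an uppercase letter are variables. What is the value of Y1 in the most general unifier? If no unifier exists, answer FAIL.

Decompose g/1: node(0, node(b, p(node(Y1, U, U), one), nil), 6) = node(0, node(b, X1, nil), 6).
Decompose node/3: 0 = 0,  node(b, p(node(Y1, U, U), one), nil) = node(b, X1, nil),  6 = 6.
Delete trivial equation 0 = 0.
Decompose node/3: b = b,  p(node(Y1, U, U), one) = X1,  nil = nil.
Delete trivial equation b = b.
Bind X1 := p(node(Y1, U, U), one); no other remaining equation mentions X1.
Delete trivial equation nil = nil.
Delete trivial equation 6 = 6.
Decompose node/3: one = one,  nil = nil,  g(b) = U.
Delete trivial equation one = one.
Delete trivial equation nil = nil.
Bind U := g(b); substituting into the remaining equation gives: g(p(q(g(b), 0), g(g(one)))) = g(p(q(Y1, b), g(g(one)))). Substituting into the earlier binding gives X1 := p(node(Y1, g(b), g(b)), one).
Decompose g/1: p(q(g(b), 0), g(g(one))) = p(q(Y1, b), g(g(one))).
Decompose p/2: q(g(b), 0) = q(Y1, b),  g(g(one)) = g(g(one)).
Decompose q/2: g(b) = Y1,  0 = b.
Bind Y1 := g(b); no other remaining equation mentions Y1. Substituting into the earlier binding gives X1 := p(node(g(b), g(b), g(b)), one).
Clash: constants 0 and b differ; no unifier exists.

FAIL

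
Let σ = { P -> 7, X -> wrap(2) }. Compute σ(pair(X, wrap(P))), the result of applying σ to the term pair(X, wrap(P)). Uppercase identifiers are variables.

Replace each occurrence of P with 7.
Replace each occurrence of X with wrap(2).
Result: pair(wrap(2), wrap(7)).

pair(wrap(2), wrap(7))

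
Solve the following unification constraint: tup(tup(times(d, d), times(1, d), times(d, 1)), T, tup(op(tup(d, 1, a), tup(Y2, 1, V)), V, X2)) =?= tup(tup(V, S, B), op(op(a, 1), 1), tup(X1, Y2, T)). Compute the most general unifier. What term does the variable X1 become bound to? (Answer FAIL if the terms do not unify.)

Decompose tup/3: tup(times(d, d), times(1, d), times(d, 1)) =?= tup(V, S, B),  T =?= op(op(a, 1), 1),  tup(op(tup(d, 1, a), tup(Y2, 1, V)), V, X2) =?= tup(X1, Y2, T).
Decompose tup/3: times(d, d) =?= V,  times(1, d) =?= S,  times(d, 1) =?= B.
Bind V := times(d, d); substituting into the one remaining equation that mentions V gives: tup(op(tup(d, 1, a), tup(Y2, 1, times(d, d))), times(d, d), X2) =?= tup(X1, Y2, T).
Bind S := times(1, d); no other remaining equation mentions S.
Bind B := times(d, 1); no other remaining equation mentions B.
Bind T := op(op(a, 1), 1); substituting into the remaining equation gives: tup(op(tup(d, 1, a), tup(Y2, 1, times(d, d))), times(d, d), X2) =?= tup(X1, Y2, op(op(a, 1), 1)).
Decompose tup/3: op(tup(d, 1, a), tup(Y2, 1, times(d, d))) =?= X1,  times(d, d) =?= Y2,  X2 =?= op(op(a, 1), 1).
Bind X1 := op(tup(d, 1, a), tup(Y2, 1, times(d, d))); no other remaining equation mentions X1.
Bind Y2 := times(d, d); no other remaining equation mentions Y2. Substituting into the earlier binding gives X1 := op(tup(d, 1, a), tup(times(d, d), 1, times(d, d))).
Bind X2 := op(op(a, 1), 1).
MGU = { V ↦ times(d, d), S ↦ times(1, d), B ↦ times(d, 1), T ↦ op(op(a, 1), 1), X1 ↦ op(tup(d, 1, a), tup(times(d, d), 1, times(d, d))), Y2 ↦ times(d, d), X2 ↦ op(op(a, 1), 1) }, so X1 ↦ op(tup(d, 1, a), tup(times(d, d), 1, times(d, d))).

op(tup(d, 1, a), tup(times(d, d), 1, times(d, d)))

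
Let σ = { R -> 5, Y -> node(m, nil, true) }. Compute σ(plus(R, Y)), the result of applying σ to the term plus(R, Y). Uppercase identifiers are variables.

Replace each occurrence of R with 5.
Replace each occurrence of Y with node(m, nil, true).
Result: plus(5, node(m, nil, true)).

plus(5, node(m, nil, true))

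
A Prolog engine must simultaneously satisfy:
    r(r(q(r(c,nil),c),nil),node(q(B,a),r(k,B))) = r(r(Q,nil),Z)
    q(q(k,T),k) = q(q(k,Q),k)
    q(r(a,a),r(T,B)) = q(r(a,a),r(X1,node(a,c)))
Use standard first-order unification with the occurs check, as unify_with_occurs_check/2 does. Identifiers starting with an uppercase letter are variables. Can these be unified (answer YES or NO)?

YES

Decompose r/2: r(q(r(c,nil),c),nil) = r(Q,nil),  node(q(B,a),r(k,B)) = Z.
Decompose r/2: q(r(c,nil),c) = Q,  nil = nil.
Bind Q := q(r(c,nil),c); substituting into the one remaining equation that mentions Q gives: q(q(k,T),k) = q(q(k,q(r(c,nil),c)),k).
Delete trivial equation nil = nil.
Bind Z := node(q(B,a),r(k,B)); no other remaining equation mentions Z.
Decompose q/2: q(k,T) = q(k,q(r(c,nil),c)),  k = k.
Decompose q/2: k = k,  T = q(r(c,nil),c).
Delete trivial equation k = k.
Bind T := q(r(c,nil),c); substituting into the one remaining equation that mentions T gives: q(r(a,a),r(q(r(c,nil),c),B)) = q(r(a,a),r(X1,node(a,c))).
Delete trivial equation k = k.
Decompose q/2: r(a,a) = r(a,a),  r(q(r(c,nil),c),B) = r(X1,node(a,c)).
Delete trivial equation r(a,a) = r(a,a).
Decompose r/2: q(r(c,nil),c) = X1,  B = node(a,c).
Bind X1 := q(r(c,nil),c); no other remaining equation mentions X1.
Bind B := node(a,c). Substituting into the earlier binding gives Z := node(q(node(a,c),a),r(k,node(a,c))).
No equations remain and no clash or occurs-check failure arose, so a unifier exists.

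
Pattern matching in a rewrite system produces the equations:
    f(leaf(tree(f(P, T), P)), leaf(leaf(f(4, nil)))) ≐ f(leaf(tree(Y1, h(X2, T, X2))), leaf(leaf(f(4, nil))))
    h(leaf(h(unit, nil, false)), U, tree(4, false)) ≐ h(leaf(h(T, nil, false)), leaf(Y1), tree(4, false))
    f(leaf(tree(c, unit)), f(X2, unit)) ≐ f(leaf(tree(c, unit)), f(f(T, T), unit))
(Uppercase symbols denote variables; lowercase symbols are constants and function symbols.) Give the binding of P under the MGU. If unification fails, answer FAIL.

h(f(unit, unit), unit, f(unit, unit))

Decompose f/2: leaf(tree(f(P, T), P)) ≐ leaf(tree(Y1, h(X2, T, X2))),  leaf(leaf(f(4, nil))) ≐ leaf(leaf(f(4, nil))).
Decompose leaf/1: tree(f(P, T), P) ≐ tree(Y1, h(X2, T, X2)).
Decompose tree/2: f(P, T) ≐ Y1,  P ≐ h(X2, T, X2).
Bind Y1 := f(P, T); substituting into the one remaining equation that mentions Y1 gives: h(leaf(h(unit, nil, false)), U, tree(4, false)) ≐ h(leaf(h(T, nil, false)), leaf(f(P, T)), tree(4, false)).
Bind P := h(X2, T, X2); substituting into the one remaining equation that mentions P gives: h(leaf(h(unit, nil, false)), U, tree(4, false)) ≐ h(leaf(h(T, nil, false)), leaf(f(h(X2, T, X2), T)), tree(4, false)). Substituting into the earlier binding gives Y1 := f(h(X2, T, X2), T).
Delete trivial equation leaf(leaf(f(4, nil))) ≐ leaf(leaf(f(4, nil))).
Decompose h/3: leaf(h(unit, nil, false)) ≐ leaf(h(T, nil, false)),  U ≐ leaf(f(h(X2, T, X2), T)),  tree(4, false) ≐ tree(4, false).
Decompose leaf/1: h(unit, nil, false) ≐ h(T, nil, false).
Decompose h/3: unit ≐ T,  nil ≐ nil,  false ≐ false.
Bind T := unit; substituting into the 2 remaining equations that mention T gives: U ≐ leaf(f(h(X2, unit, X2), unit)),  f(leaf(tree(c, unit)), f(X2, unit)) ≐ f(leaf(tree(c, unit)), f(f(unit, unit), unit)). Substituting into the earlier bindings gives Y1 := f(h(X2, unit, X2), unit), P := h(X2, unit, X2).
Delete trivial equation nil ≐ nil.
Delete trivial equation false ≐ false.
Bind U := leaf(f(h(X2, unit, X2), unit)); no other remaining equation mentions U.
Delete trivial equation tree(4, false) ≐ tree(4, false).
Decompose f/2: leaf(tree(c, unit)) ≐ leaf(tree(c, unit)),  f(X2, unit) ≐ f(f(unit, unit), unit).
Delete trivial equation leaf(tree(c, unit)) ≐ leaf(tree(c, unit)).
Decompose f/2: X2 ≐ f(unit, unit),  unit ≐ unit.
Bind X2 := f(unit, unit); no other remaining equation mentions X2. Substituting into the earlier bindings gives Y1 := f(h(f(unit, unit), unit, f(unit, unit)), unit), P := h(f(unit, unit), unit, f(unit, unit)), U := leaf(f(h(f(unit, unit), unit, f(unit, unit)), unit)).
Delete trivial equation unit ≐ unit.
MGU = { Y1 -> f(h(f(unit, unit), unit, f(unit, unit)), unit), P -> h(f(unit, unit), unit, f(unit, unit)), T -> unit, U -> leaf(f(h(f(unit, unit), unit, f(unit, unit)), unit)), X2 -> f(unit, unit) }, so P -> h(f(unit, unit), unit, f(unit, unit)).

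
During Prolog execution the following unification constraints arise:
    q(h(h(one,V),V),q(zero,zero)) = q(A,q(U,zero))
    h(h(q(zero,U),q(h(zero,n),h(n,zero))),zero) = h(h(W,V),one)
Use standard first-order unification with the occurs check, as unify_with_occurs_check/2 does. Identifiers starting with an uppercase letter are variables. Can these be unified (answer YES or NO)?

NO

Decompose q/2: h(h(one,V),V) = A,  q(zero,zero) = q(U,zero).
Bind A := h(h(one,V),V); no other remaining equation mentions A.
Decompose q/2: zero = U,  zero = zero.
Bind U := zero; substituting into the one remaining equation that mentions U gives: h(h(q(zero,zero),q(h(zero,n),h(n,zero))),zero) = h(h(W,V),one).
Delete trivial equation zero = zero.
Decompose h/2: h(q(zero,zero),q(h(zero,n),h(n,zero))) = h(W,V),  zero = one.
Decompose h/2: q(zero,zero) = W,  q(h(zero,n),h(n,zero)) = V.
Bind W := q(zero,zero); no other remaining equation mentions W.
Bind V := q(h(zero,n),h(n,zero)); no other remaining equation mentions V. Substituting into the earlier binding gives A := h(h(one,q(h(zero,n),h(n,zero))),q(h(zero,n),h(n,zero))).
Clash: constants zero and one differ; no unifier exists.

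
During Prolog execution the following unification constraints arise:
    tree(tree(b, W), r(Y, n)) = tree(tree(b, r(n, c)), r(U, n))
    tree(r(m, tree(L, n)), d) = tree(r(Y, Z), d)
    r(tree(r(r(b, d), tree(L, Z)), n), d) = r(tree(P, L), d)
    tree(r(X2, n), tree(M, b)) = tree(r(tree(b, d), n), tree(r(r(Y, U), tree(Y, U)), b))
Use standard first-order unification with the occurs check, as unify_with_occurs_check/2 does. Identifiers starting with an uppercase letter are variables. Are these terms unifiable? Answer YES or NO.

YES

Decompose tree/2: tree(b, W) = tree(b, r(n, c)),  r(Y, n) = r(U, n).
Decompose tree/2: b = b,  W = r(n, c).
Delete trivial equation b = b.
Bind W := r(n, c); no other remaining equation mentions W.
Decompose r/2: Y = U,  n = n.
Bind Y := U; substituting into the 2 remaining equations that mention Y gives: tree(r(m, tree(L, n)), d) = tree(r(U, Z), d),  tree(r(X2, n), tree(M, b)) = tree(r(tree(b, d), n), tree(r(r(U, U), tree(U, U)), b)).
Delete trivial equation n = n.
Decompose tree/2: r(m, tree(L, n)) = r(U, Z),  d = d.
Decompose r/2: m = U,  tree(L, n) = Z.
Bind U := m; substituting into the one remaining equation that mentions U gives: tree(r(X2, n), tree(M, b)) = tree(r(tree(b, d), n), tree(r(r(m, m), tree(m, m)), b)). Substituting into the earlier binding gives Y := m.
Bind Z := tree(L, n); substituting into the one remaining equation that mentions Z gives: r(tree(r(r(b, d), tree(L, tree(L, n))), n), d) = r(tree(P, L), d).
Delete trivial equation d = d.
Decompose r/2: tree(r(r(b, d), tree(L, tree(L, n))), n) = tree(P, L),  d = d.
Decompose tree/2: r(r(b, d), tree(L, tree(L, n))) = P,  n = L.
Bind P := r(r(b, d), tree(L, tree(L, n))); no other remaining equation mentions P.
Bind L := n; no other remaining equation mentions L. Substituting into the earlier bindings gives Z := tree(n, n), P := r(r(b, d), tree(n, tree(n, n))).
Delete trivial equation d = d.
Decompose tree/2: r(X2, n) = r(tree(b, d), n),  tree(M, b) = tree(r(r(m, m), tree(m, m)), b).
Decompose r/2: X2 = tree(b, d),  n = n.
Bind X2 := tree(b, d); no other remaining equation mentions X2.
Delete trivial equation n = n.
Decompose tree/2: M = r(r(m, m), tree(m, m)),  b = b.
Bind M := r(r(m, m), tree(m, m)); no other remaining equation mentions M.
Delete trivial equation b = b.
No equations remain and no clash or occurs-check failure arose, so a unifier exists.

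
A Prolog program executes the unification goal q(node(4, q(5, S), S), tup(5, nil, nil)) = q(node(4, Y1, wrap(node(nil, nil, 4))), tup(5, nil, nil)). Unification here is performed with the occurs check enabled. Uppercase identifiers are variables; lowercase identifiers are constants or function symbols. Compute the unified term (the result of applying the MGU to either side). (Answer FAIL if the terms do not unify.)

Decompose q/2: node(4, q(5, S), S) = node(4, Y1, wrap(node(nil, nil, 4))),  tup(5, nil, nil) = tup(5, nil, nil).
Decompose node/3: 4 = 4,  q(5, S) = Y1,  S = wrap(node(nil, nil, 4)).
Delete trivial equation 4 = 4.
Bind Y1 := q(5, S); no other remaining equation mentions Y1.
Bind S := wrap(node(nil, nil, 4)); no other remaining equation mentions S. Substituting into the earlier binding gives Y1 := q(5, wrap(node(nil, nil, 4))).
Delete trivial equation tup(5, nil, nil) = tup(5, nil, nil).
Applying the MGU to either side gives q(node(4, q(5, wrap(node(nil, nil, 4))), wrap(node(nil, nil, 4))), tup(5, nil, nil)).

q(node(4, q(5, wrap(node(nil, nil, 4))), wrap(node(nil, nil, 4))), tup(5, nil, nil))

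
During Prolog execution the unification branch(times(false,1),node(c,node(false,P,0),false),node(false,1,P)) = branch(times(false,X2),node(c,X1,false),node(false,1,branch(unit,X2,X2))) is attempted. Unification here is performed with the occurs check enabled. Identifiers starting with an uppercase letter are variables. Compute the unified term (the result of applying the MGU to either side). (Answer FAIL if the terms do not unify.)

Decompose branch/3: times(false,1) = times(false,X2),  node(c,node(false,P,0),false) = node(c,X1,false),  node(false,1,P) = node(false,1,branch(unit,X2,X2)).
Decompose times/2: false = false,  1 = X2.
Delete trivial equation false = false.
Bind X2 := 1; substituting into the one remaining equation that mentions X2 gives: node(false,1,P) = node(false,1,branch(unit,1,1)).
Decompose node/3: c = c,  node(false,P,0) = X1,  false = false.
Delete trivial equation c = c.
Bind X1 := node(false,P,0); no other remaining equation mentions X1.
Delete trivial equation false = false.
Decompose node/3: false = false,  1 = 1,  P = branch(unit,1,1).
Delete trivial equation false = false.
Delete trivial equation 1 = 1.
Bind P := branch(unit,1,1). Substituting into the earlier binding gives X1 := node(false,branch(unit,1,1),0).
Applying the MGU to either side gives branch(times(false,1),node(c,node(false,branch(unit,1,1),0),false),node(false,1,branch(unit,1,1))).

branch(times(false,1),node(c,node(false,branch(unit,1,1),0),false),node(false,1,branch(unit,1,1)))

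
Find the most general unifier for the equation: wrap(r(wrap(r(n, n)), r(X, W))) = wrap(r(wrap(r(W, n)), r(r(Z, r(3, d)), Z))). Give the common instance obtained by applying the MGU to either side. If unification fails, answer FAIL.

wrap(r(wrap(r(n, n)), r(r(n, r(3, d)), n)))

Decompose wrap/1: r(wrap(r(n, n)), r(X, W)) = r(wrap(r(W, n)), r(r(Z, r(3, d)), Z)).
Decompose r/2: wrap(r(n, n)) = wrap(r(W, n)),  r(X, W) = r(r(Z, r(3, d)), Z).
Decompose wrap/1: r(n, n) = r(W, n).
Decompose r/2: n = W,  n = n.
Bind W := n; substituting into the one remaining equation that mentions W gives: r(X, n) = r(r(Z, r(3, d)), Z).
Delete trivial equation n = n.
Decompose r/2: X = r(Z, r(3, d)),  n = Z.
Bind X := r(Z, r(3, d)); no other remaining equation mentions X.
Bind Z := n. Substituting into the earlier binding gives X := r(n, r(3, d)).
Applying the MGU to either side gives wrap(r(wrap(r(n, n)), r(r(n, r(3, d)), n))).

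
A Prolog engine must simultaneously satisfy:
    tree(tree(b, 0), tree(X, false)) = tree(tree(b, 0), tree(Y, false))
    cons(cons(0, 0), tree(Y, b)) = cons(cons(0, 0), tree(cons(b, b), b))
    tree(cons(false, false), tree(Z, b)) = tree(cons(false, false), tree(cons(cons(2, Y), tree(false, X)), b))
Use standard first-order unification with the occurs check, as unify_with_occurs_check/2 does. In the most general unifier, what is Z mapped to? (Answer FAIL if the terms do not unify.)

cons(cons(2, cons(b, b)), tree(false, cons(b, b)))

Decompose tree/2: tree(b, 0) = tree(b, 0),  tree(X, false) = tree(Y, false).
Delete trivial equation tree(b, 0) = tree(b, 0).
Decompose tree/2: X = Y,  false = false.
Bind X := Y; substituting into the one remaining equation that mentions X gives: tree(cons(false, false), tree(Z, b)) = tree(cons(false, false), tree(cons(cons(2, Y), tree(false, Y)), b)).
Delete trivial equation false = false.
Decompose cons/2: cons(0, 0) = cons(0, 0),  tree(Y, b) = tree(cons(b, b), b).
Delete trivial equation cons(0, 0) = cons(0, 0).
Decompose tree/2: Y = cons(b, b),  b = b.
Bind Y := cons(b, b); substituting into the one remaining equation that mentions Y gives: tree(cons(false, false), tree(Z, b)) = tree(cons(false, false), tree(cons(cons(2, cons(b, b)), tree(false, cons(b, b))), b)). Substituting into the earlier binding gives X := cons(b, b).
Delete trivial equation b = b.
Decompose tree/2: cons(false, false) = cons(false, false),  tree(Z, b) = tree(cons(cons(2, cons(b, b)), tree(false, cons(b, b))), b).
Delete trivial equation cons(false, false) = cons(false, false).
Decompose tree/2: Z = cons(cons(2, cons(b, b)), tree(false, cons(b, b))),  b = b.
Bind Z := cons(cons(2, cons(b, b)), tree(false, cons(b, b))); no other remaining equation mentions Z.
Delete trivial equation b = b.
MGU = { X = cons(b, b), Y = cons(b, b), Z = cons(cons(2, cons(b, b)), tree(false, cons(b, b))) }, so Z = cons(cons(2, cons(b, b)), tree(false, cons(b, b))).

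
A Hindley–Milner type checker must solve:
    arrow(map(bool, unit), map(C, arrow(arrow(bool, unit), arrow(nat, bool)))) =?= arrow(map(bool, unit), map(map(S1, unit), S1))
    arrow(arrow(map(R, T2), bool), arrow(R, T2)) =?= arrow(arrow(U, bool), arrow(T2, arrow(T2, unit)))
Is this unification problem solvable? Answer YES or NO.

Decompose arrow/2: map(bool, unit) =?= map(bool, unit),  map(C, arrow(arrow(bool, unit), arrow(nat, bool))) =?= map(map(S1, unit), S1).
Delete trivial equation map(bool, unit) =?= map(bool, unit).
Decompose map/2: C =?= map(S1, unit),  arrow(arrow(bool, unit), arrow(nat, bool)) =?= S1.
Bind C := map(S1, unit); no other remaining equation mentions C.
Bind S1 := arrow(arrow(bool, unit), arrow(nat, bool)); no other remaining equation mentions S1. Substituting into the earlier binding gives C := map(arrow(arrow(bool, unit), arrow(nat, bool)), unit).
Decompose arrow/2: arrow(map(R, T2), bool) =?= arrow(U, bool),  arrow(R, T2) =?= arrow(T2, arrow(T2, unit)).
Decompose arrow/2: map(R, T2) =?= U,  bool =?= bool.
Bind U := map(R, T2); no other remaining equation mentions U.
Delete trivial equation bool =?= bool.
Decompose arrow/2: R =?= T2,  T2 =?= arrow(T2, unit).
Bind R := T2; no other remaining equation mentions R. Substituting into the earlier binding gives U := map(T2, T2).
Occurs check fails: T2 occurs in arrow(T2, unit); the equation T2 =?= arrow(T2, unit) has no finite solution.

NO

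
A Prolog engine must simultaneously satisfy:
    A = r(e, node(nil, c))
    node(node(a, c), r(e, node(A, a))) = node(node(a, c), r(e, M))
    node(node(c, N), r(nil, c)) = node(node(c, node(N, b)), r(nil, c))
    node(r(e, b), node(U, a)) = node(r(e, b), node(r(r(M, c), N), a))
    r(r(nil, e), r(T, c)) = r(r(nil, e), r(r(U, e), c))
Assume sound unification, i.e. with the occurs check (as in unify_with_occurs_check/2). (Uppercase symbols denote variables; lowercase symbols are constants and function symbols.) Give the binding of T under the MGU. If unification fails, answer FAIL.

Bind A := r(e, node(nil, c)); substituting into the one remaining equation that mentions A gives: node(node(a, c), r(e, node(r(e, node(nil, c)), a))) = node(node(a, c), r(e, M)).
Decompose node/2: node(a, c) = node(a, c),  r(e, node(r(e, node(nil, c)), a)) = r(e, M).
Delete trivial equation node(a, c) = node(a, c).
Decompose r/2: e = e,  node(r(e, node(nil, c)), a) = M.
Delete trivial equation e = e.
Bind M := node(r(e, node(nil, c)), a); substituting into the one remaining equation that mentions M gives: node(r(e, b), node(U, a)) = node(r(e, b), node(r(r(node(r(e, node(nil, c)), a), c), N), a)).
Decompose node/2: node(c, N) = node(c, node(N, b)),  r(nil, c) = r(nil, c).
Decompose node/2: c = c,  N = node(N, b).
Delete trivial equation c = c.
Occurs check fails: N occurs in node(N, b); the equation N = node(N, b) has no finite solution.

FAIL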